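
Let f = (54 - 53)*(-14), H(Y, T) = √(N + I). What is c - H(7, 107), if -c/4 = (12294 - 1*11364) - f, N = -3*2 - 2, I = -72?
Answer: -3776 - 4*I*√5 ≈ -3776.0 - 8.9443*I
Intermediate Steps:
N = -8 (N = -6 - 2 = -8)
H(Y, T) = 4*I*√5 (H(Y, T) = √(-8 - 72) = √(-80) = 4*I*√5)
f = -14 (f = 1*(-14) = -14)
c = -3776 (c = -4*((12294 - 1*11364) - 1*(-14)) = -4*((12294 - 11364) + 14) = -4*(930 + 14) = -4*944 = -3776)
c - H(7, 107) = -3776 - 4*I*√5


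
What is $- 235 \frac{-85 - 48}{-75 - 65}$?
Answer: $- \frac{893}{4} \approx -223.25$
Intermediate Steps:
$- 235 \frac{-85 - 48}{-75 - 65} = - 235 \left(- \frac{133}{-140}\right) = - 235 \left(\left(-133\right) \left(- \frac{1}{140}\right)\right) = \left(-235\right) \frac{19}{20} = - \frac{893}{4}$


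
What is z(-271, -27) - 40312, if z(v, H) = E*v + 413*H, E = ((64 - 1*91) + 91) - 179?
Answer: -20298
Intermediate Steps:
E = -115 (E = ((64 - 91) + 91) - 179 = (-27 + 91) - 179 = 64 - 179 = -115)
z(v, H) = -115*v + 413*H
z(-271, -27) - 40312 = (-115*(-271) + 413*(-27)) - 40312 = (31165 - 11151) - 40312 = 20014 - 40312 = -20298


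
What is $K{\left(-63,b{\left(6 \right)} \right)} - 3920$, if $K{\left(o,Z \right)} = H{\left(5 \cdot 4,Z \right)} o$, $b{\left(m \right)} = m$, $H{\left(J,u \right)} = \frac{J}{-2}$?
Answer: $-3290$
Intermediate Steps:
$H{\left(J,u \right)} = - \frac{J}{2}$ ($H{\left(J,u \right)} = J \left(- \frac{1}{2}\right) = - \frac{J}{2}$)
$K{\left(o,Z \right)} = - 10 o$ ($K{\left(o,Z \right)} = - \frac{5 \cdot 4}{2} o = \left(- \frac{1}{2}\right) 20 o = - 10 o$)
$K{\left(-63,b{\left(6 \right)} \right)} - 3920 = \left(-10\right) \left(-63\right) - 3920 = 630 - 3920 = -3290$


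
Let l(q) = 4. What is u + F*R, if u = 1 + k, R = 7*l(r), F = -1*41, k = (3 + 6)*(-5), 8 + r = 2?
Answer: -1192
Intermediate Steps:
r = -6 (r = -8 + 2 = -6)
k = -45 (k = 9*(-5) = -45)
F = -41
R = 28 (R = 7*4 = 28)
u = -44 (u = 1 - 45 = -44)
u + F*R = -44 - 41*28 = -44 - 1148 = -1192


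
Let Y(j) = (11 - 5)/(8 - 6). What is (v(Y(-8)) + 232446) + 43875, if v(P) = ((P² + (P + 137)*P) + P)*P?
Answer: 277617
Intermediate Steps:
Y(j) = 3 (Y(j) = 6/2 = 6*(½) = 3)
v(P) = P*(P + P² + P*(137 + P)) (v(P) = ((P² + (137 + P)*P) + P)*P = ((P² + P*(137 + P)) + P)*P = (P + P² + P*(137 + P))*P = P*(P + P² + P*(137 + P)))
(v(Y(-8)) + 232446) + 43875 = (2*3²*(69 + 3) + 232446) + 43875 = (2*9*72 + 232446) + 43875 = (1296 + 232446) + 43875 = 233742 + 43875 = 277617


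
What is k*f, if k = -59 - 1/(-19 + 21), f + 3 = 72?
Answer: -8211/2 ≈ -4105.5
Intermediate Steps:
f = 69 (f = -3 + 72 = 69)
k = -119/2 (k = -59 - 1/2 = -59 - 1*½ = -59 - ½ = -119/2 ≈ -59.500)
k*f = -119/2*69 = -8211/2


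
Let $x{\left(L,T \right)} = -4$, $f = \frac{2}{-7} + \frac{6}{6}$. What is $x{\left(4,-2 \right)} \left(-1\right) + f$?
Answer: $\frac{33}{7} \approx 4.7143$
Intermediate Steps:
$f = \frac{5}{7}$ ($f = 2 \left(- \frac{1}{7}\right) + 6 \cdot \frac{1}{6} = - \frac{2}{7} + 1 = \frac{5}{7} \approx 0.71429$)
$x{\left(4,-2 \right)} \left(-1\right) + f = \left(-4\right) \left(-1\right) + \frac{5}{7} = 4 + \frac{5}{7} = \frac{33}{7}$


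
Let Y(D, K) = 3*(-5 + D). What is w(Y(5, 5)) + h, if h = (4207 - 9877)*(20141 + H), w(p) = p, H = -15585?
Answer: -25832520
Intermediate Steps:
Y(D, K) = -15 + 3*D
h = -25832520 (h = (4207 - 9877)*(20141 - 15585) = -5670*4556 = -25832520)
w(Y(5, 5)) + h = (-15 + 3*5) - 25832520 = (-15 + 15) - 25832520 = 0 - 25832520 = -25832520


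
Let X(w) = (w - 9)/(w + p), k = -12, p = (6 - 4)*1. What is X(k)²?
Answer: 441/100 ≈ 4.4100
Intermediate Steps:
p = 2 (p = 2*1 = 2)
X(w) = (-9 + w)/(2 + w) (X(w) = (w - 9)/(w + 2) = (-9 + w)/(2 + w))
X(k)² = ((-9 - 12)/(2 - 12))² = (-21/(-10))² = (-⅒*(-21))² = (21/10)² = 441/100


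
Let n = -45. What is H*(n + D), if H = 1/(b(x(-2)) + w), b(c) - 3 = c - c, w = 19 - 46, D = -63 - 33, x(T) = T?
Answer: 47/8 ≈ 5.8750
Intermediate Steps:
D = -96
w = -27
b(c) = 3 (b(c) = 3 + (c - c) = 3 + 0 = 3)
H = -1/24 (H = 1/(3 - 27) = 1/(-24) = -1/24 ≈ -0.041667)
H*(n + D) = -(-45 - 96)/24 = -1/24*(-141) = 47/8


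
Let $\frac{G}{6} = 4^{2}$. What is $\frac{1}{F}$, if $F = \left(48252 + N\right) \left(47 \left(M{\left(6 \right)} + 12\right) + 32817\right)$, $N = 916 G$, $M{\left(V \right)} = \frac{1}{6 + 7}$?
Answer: $\frac{1}{4546584000} \approx 2.1995 \cdot 10^{-10}$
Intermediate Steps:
$G = 96$ ($G = 6 \cdot 4^{2} = 6 \cdot 16 = 96$)
$M{\left(V \right)} = \frac{1}{13}$
$N = 87936$ ($N = 916 \cdot 96 = 87936$)
$F = 4546584000$ ($F = \left(48252 + 87936\right) \left(47 \left(\frac{1}{13} + 12\right) + 32817\right) = 136188 \left(47 \cdot \frac{157}{13} + 32817\right) = 136188 \left(\frac{7379}{13} + 32817\right) = 136188 \cdot \frac{434000}{13} = 4546584000$)
$\frac{1}{F} = \frac{1}{4546584000}$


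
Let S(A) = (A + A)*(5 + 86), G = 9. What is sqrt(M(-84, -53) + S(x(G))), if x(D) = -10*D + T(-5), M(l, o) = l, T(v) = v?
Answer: I*sqrt(17374) ≈ 131.81*I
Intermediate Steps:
x(D) = -5 - 10*D (x(D) = -10*D - 5 = -5 - 10*D)
S(A) = 182*A (S(A) = (2*A)*91 = 182*A)
sqrt(M(-84, -53) + S(x(G))) = sqrt(-84 + 182*(-5 - 10*9)) = sqrt(-84 + 182*(-5 - 90)) = sqrt(-84 + 182*(-95)) = sqrt(-84 - 17290) = sqrt(-17374) = I*sqrt(17374)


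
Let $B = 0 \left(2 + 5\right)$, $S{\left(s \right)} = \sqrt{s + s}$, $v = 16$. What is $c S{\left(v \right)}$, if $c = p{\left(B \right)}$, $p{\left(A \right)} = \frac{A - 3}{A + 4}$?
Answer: $- 3 \sqrt{2} \approx -4.2426$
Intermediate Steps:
$S{\left(s \right)} = \sqrt{2} \sqrt{s}$ ($S{\left(s \right)} = \sqrt{2 s} = \sqrt{2} \sqrt{s}$)
$B = 0$ ($B = 0 \cdot 7 = 0$)
$p{\left(A \right)} = \frac{-3 + A}{4 + A}$
$c = - \frac{3}{4}$ ($c = \frac{-3 + 0}{4 + 0} = \frac{1}{4} \left(-3\right) = - \frac{3}{4} \approx -0.75$)
$c S{\left(v \right)} = - \frac{3 \sqrt{2} \sqrt{16}}{4} = - \frac{3 \sqrt{2} \cdot 4}{4} = - \frac{3 \cdot 4 \sqrt{2}}{4} = - 3 \sqrt{2}$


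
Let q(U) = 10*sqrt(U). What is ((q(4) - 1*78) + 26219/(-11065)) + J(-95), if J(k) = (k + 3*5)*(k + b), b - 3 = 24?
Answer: 59525611/11065 ≈ 5379.6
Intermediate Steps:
b = 27 (b = 3 + 24 = 27)
J(k) = (15 + k)*(27 + k) (J(k) = (k + 3*5)*(k + 27) = (k + 15)*(27 + k) = (15 + k)*(27 + k))
((q(4) - 1*78) + 26219/(-11065)) + J(-95) = ((10*sqrt(4) - 1*78) + 26219/(-11065)) + (405 + (-95)**2 + 42*(-95)) = ((10*2 - 78) + 26219*(-1/11065)) + (405 + 9025 - 3990) = ((20 - 78) - 26219/11065) + 5440 = (-58 - 26219/11065) + 5440 = -667989/11065 + 5440 = 59525611/11065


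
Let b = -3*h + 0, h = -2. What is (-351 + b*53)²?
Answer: 1089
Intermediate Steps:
b = 6 (b = -3*(-2) + 0 = 6 + 0 = 6)
(-351 + b*53)² = (-351 + 6*53)² = (-351 + 318)² = (-33)² = 1089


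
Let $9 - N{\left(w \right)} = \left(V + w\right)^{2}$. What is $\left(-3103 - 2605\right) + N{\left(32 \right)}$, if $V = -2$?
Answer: $-6599$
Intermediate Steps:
$N{\left(w \right)} = 9 - \left(-2 + w\right)^{2}$
$\left(-3103 - 2605\right) + N{\left(32 \right)} = \left(-3103 - 2605\right) + \left(9 - \left(-2 + 32\right)^{2}\right) = \left(-3103 - 2605\right) + \left(9 - 30^{2}\right) = \left(-3103 - 2605\right) + \left(9 - 900\right) = -5708 + \left(9 - 900\right) = -5708 - 891 = -6599$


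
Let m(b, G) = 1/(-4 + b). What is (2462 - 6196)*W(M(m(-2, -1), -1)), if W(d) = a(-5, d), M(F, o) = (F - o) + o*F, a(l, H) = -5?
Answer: 18670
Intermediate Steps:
M(F, o) = F - o + F*o (M(F, o) = (F - o) + F*o = F - o + F*o)
W(d) = -5
(2462 - 6196)*W(M(m(-2, -1), -1)) = (2462 - 6196)*(-5) = -3734*(-5) = 18670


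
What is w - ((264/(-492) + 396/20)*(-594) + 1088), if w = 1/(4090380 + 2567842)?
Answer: 14133181460057/1364935510 ≈ 10354.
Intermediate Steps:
w = 1/6658222 ≈ 1.5019e-7
w - ((264/(-492) + 396/20)*(-594) + 1088) = 1/6658222 - ((264/(-492) + 396/20)*(-594) + 1088) = 1/6658222 - ((264*(-1/492) + 396*(1/20))*(-594) + 1088) = 1/6658222 - ((-22/41 + 99/5)*(-594) + 1088) = 1/6658222 - ((3949/205)*(-594) + 1088) = 1/6658222 - (-2345706/205 + 1088) = 1/6658222 - 1*(-2122666/205) = 1/6658222 + 2122666/205 = 14133181460057/1364935510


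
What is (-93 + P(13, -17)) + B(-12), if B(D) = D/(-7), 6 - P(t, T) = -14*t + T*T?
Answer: -1346/7 ≈ -192.29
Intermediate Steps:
P(t, T) = 6 - T² + 14*t (P(t, T) = 6 - (-14*t + T*T) = 6 - (-14*t + T²) = 6 - (T² - 14*t) = 6 + (-T² + 14*t) = 6 - T² + 14*t)
B(D) = -D/7 (B(D) = D*(-⅐) = -D/7)
(-93 + P(13, -17)) + B(-12) = (-93 + (6 - 1*(-17)² + 14*13)) - ⅐*(-12) = (-93 + (6 - 1*289 + 182)) + 12/7 = (-93 + (6 - 289 + 182)) + 12/7 = (-93 - 101) + 12/7 = -194 + 12/7 = -1346/7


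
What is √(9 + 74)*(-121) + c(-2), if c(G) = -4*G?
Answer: 8 - 121*√83 ≈ -1094.4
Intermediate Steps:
√(9 + 74)*(-121) + c(-2) = √(9 + 74)*(-121) - 4*(-2) = √83*(-121) + 8 = -121*√83 + 8 = 8 - 121*√83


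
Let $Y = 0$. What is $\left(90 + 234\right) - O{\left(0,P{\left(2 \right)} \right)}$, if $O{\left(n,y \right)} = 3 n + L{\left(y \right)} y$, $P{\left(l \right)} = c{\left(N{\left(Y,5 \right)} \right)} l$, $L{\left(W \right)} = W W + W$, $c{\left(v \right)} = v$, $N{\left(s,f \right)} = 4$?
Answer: $-252$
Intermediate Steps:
$L{\left(W \right)} = W + W^{2}$ ($L{\left(W \right)} = W^{2} + W = W + W^{2}$)
$P{\left(l \right)} = 4 l$
$O{\left(n,y \right)} = 3 n + y^{2} \left(1 + y\right)$ ($O{\left(n,y \right)} = 3 n + y \left(1 + y\right) y = 3 n + y^{2} \left(1 + y\right)$)
$\left(90 + 234\right) - O{\left(0,P{\left(2 \right)} \right)} = \left(90 + 234\right) - \left(3 \cdot 0 + \left(4 \cdot 2\right)^{2} \left(1 + 4 \cdot 2\right)\right) = 324 - \left(0 + 8^{2} \left(1 + 8\right)\right) = 324 - \left(0 + 64 \cdot 9\right) = 324 - \left(0 + 576\right) = 324 - 576 = -252$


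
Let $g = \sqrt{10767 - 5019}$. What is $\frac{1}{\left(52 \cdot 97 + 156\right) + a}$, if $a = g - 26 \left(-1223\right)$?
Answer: $\frac{18499}{684423128} - \frac{\sqrt{1437}}{684423128} \approx 2.6973 \cdot 10^{-5}$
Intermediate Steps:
$g = 2 \sqrt{1437}$ ($g = \sqrt{5748} = 2 \sqrt{1437} \approx 75.816$)
$a = 31798 + 2 \sqrt{1437}$ ($a = 2 \sqrt{1437} - 26 \left(-1223\right) = 2 \sqrt{1437} - -31798 = 2 \sqrt{1437} + 31798 = 31798 + 2 \sqrt{1437} \approx 31874.0$)
$\frac{1}{\left(52 \cdot 97 + 156\right) + a} = \frac{1}{\left(52 \cdot 97 + 156\right) + \left(31798 + 2 \sqrt{1437}\right)} = \frac{1}{\left(5044 + 156\right) + \left(31798 + 2 \sqrt{1437}\right)} = \frac{1}{5200 + \left(31798 + 2 \sqrt{1437}\right)} = \frac{1}{36998 + 2 \sqrt{1437}}$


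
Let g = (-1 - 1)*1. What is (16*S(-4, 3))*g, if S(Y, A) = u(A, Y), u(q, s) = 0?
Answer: 0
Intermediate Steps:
S(Y, A) = 0
g = -2 (g = -2*1 = -2)
(16*S(-4, 3))*g = (16*0)*(-2) = 0*(-2) = 0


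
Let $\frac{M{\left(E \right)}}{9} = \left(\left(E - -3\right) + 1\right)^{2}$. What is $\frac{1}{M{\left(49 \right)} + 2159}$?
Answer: $\frac{1}{27440} \approx 3.6443 \cdot 10^{-5}$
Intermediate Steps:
$M{\left(E \right)} = 9 \left(4 + E\right)^{2}$ ($M{\left(E \right)} = 9 \left(\left(E - -3\right) + 1\right)^{2} = 9 \left(\left(E + 3\right) + 1\right)^{2} = 9 \left(\left(3 + E\right) + 1\right)^{2} = 9 \left(4 + E\right)^{2}$)
$\frac{1}{M{\left(49 \right)} + 2159} = \frac{1}{9 \left(4 + 49\right)^{2} + 2159} = \frac{1}{9 \cdot 53^{2} + 2159} = \frac{1}{9 \cdot 2809 + 2159} = \frac{1}{25281 + 2159} = \frac{1}{27440}$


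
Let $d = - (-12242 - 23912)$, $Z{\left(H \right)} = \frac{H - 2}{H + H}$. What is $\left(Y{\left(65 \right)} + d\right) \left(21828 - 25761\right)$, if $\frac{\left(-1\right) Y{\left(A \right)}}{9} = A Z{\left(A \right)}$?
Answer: $- \frac{282157353}{2} \approx -1.4108 \cdot 10^{8}$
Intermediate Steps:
$Z{\left(H \right)} = \frac{-2 + H}{2 H}$
$Y{\left(A \right)} = 9 - \frac{9 A}{2}$ ($Y{\left(A \right)} = - 9 A \frac{-2 + A}{2 A} = - 9 \left(-1 + \frac{A}{2}\right) = 9 - \frac{9 A}{2}$)
$d = 36154$ ($d = - (-12242 - 23912) = \left(-1\right) \left(-36154\right) = 36154$)
$\left(Y{\left(65 \right)} + d\right) \left(21828 - 25761\right) = \left(\left(9 - \frac{585}{2}\right) + 36154\right) \left(21828 - 25761\right) = \left(\left(9 - \frac{585}{2}\right) + 36154\right) \left(-3933\right) = \left(- \frac{567}{2} + 36154\right) \left(-3933\right) = \frac{71741}{2} \left(-3933\right) = - \frac{282157353}{2}$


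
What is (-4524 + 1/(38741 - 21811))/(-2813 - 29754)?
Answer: 76591319/551359310 ≈ 0.13891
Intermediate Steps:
(-4524 + 1/(38741 - 21811))/(-2813 - 29754) = (-4524 + 1/16930)/(-32567) = (-4524 + 1/16930)*(-1/32567) = -76591319/16930*(-1/32567) = 76591319/551359310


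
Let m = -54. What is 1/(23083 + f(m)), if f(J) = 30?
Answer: 1/23113 ≈ 4.3266e-5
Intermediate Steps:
1/(23083 + f(m)) = 1/(23083 + 30) = 1/23113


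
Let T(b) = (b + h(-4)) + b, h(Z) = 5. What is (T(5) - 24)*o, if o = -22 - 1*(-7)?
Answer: 135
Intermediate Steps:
o = -15 (o = -22 + 7 = -15)
T(b) = 5 + 2*b (T(b) = (b + 5) + b = (5 + b) + b = 5 + 2*b)
(T(5) - 24)*o = ((5 + 2*5) - 24)*(-15) = ((5 + 10) - 24)*(-15) = (15 - 24)*(-15) = -9*(-15) = 135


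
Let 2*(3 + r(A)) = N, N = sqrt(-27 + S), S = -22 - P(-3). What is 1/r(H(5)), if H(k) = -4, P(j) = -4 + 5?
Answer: -6/43 - 5*I*sqrt(2)/43 ≈ -0.13953 - 0.16444*I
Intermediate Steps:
P(j) = 1
S = -23 (S = -22 - 1*1 = -22 - 1 = -23)
N = 5*I*sqrt(2) (N = sqrt(-27 - 23) = sqrt(-50) = 5*I*sqrt(2) ≈ 7.0711*I)
r(A) = -3 + 5*I*sqrt(2)/2 (r(A) = -3 + (5*I*sqrt(2))/2 = -3 + 5*I*sqrt(2)/2)
1/r(H(5)) = 1/(-3 + 5*I*sqrt(2)/2)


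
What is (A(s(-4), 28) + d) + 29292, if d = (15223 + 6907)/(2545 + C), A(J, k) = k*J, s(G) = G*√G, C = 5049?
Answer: 111232789/3797 - 224*I ≈ 29295.0 - 224.0*I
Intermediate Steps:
s(G) = G^(3/2)
A(J, k) = J*k
d = 11065/3797 (d = (15223 + 6907)/(2545 + 5049) = 22130/7594 = 22130*(1/7594) = 11065/3797 ≈ 2.9141)
(A(s(-4), 28) + d) + 29292 = ((-4)^(3/2)*28 + 11065/3797) + 29292 = (-8*I*28 + 11065/3797) + 29292 = (-224*I + 11065/3797) + 29292 = (11065/3797 - 224*I) + 29292 = 111232789/3797 - 224*I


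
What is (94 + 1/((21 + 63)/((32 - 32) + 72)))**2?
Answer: 440896/49 ≈ 8997.9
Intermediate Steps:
(94 + 1/((21 + 63)/((32 - 32) + 72)))**2 = (94 + 1/(84/(0 + 72)))**2 = (94 + 1/(84/72))**2 = (94 + 1/(84*(1/72)))**2 = (94 + 1/(7/6))**2 = (94 + 6/7)**2 = (664/7)**2 = 440896/49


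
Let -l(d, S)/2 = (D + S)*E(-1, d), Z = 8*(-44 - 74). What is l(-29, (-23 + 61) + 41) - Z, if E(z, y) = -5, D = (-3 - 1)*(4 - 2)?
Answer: 1654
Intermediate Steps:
Z = -944 (Z = 8*(-118) = -944)
D = -8 (D = -4*2 = -8)
l(d, S) = -80 + 10*S (l(d, S) = -2*(-8 + S)*(-5) = -2*(40 - 5*S) = -80 + 10*S)
l(-29, (-23 + 61) + 41) - Z = (-80 + 10*((-23 + 61) + 41)) - 1*(-944) = (-80 + 10*(38 + 41)) + 944 = (-80 + 10*79) + 944 = (-80 + 790) + 944 = 710 + 944 = 1654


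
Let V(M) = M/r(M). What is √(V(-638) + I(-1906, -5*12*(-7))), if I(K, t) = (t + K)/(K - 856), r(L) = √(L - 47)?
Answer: √(481463795675 + 833486571830*I*√685)/945985 ≈ 3.5299 + 3.4529*I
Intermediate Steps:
r(L) = √(-47 + L)
I(K, t) = (K + t)/(-856 + K)
V(M) = M/√(-47 + M) (V(M) = M/(√(-47 + M)) = M/√(-47 + M))
√(V(-638) + I(-1906, -5*12*(-7))) = √(-638/√(-47 - 638) + (-1906 - 5*12*(-7))/(-856 - 1906)) = √(-(-638)*I*√685/685 + (-1906 - 60*(-7))/(-2762)) = √(-(-638)*I*√685/685 - (-1906 + 420)/2762) = √(638*I*√685/685 - 1/2762*(-1486)) = √(638*I*√685/685 + 743/1381) = √(743/1381 + 638*I*√685/685)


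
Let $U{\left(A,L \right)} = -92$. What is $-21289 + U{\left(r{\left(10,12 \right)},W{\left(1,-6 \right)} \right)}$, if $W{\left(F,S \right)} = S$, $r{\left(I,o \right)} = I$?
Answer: $-21381$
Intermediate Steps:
$-21289 + U{\left(r{\left(10,12 \right)},W{\left(1,-6 \right)} \right)} = -21289 - 92 = -21381$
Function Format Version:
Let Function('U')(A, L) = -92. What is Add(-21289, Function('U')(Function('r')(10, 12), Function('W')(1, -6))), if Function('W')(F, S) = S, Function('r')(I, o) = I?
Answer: -21381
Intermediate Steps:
Add(-21289, Function('U')(Function('r')(10, 12), Function('W')(1, -6))) = Add(-21289, -92) = -21381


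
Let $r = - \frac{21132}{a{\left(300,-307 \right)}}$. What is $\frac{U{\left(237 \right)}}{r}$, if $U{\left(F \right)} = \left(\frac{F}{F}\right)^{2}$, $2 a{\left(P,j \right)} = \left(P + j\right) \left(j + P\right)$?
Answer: $- \frac{49}{42264} \approx -0.0011594$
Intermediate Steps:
$a{\left(P,j \right)} = \frac{\left(P + j\right)^{2}}{2}$ ($a{\left(P,j \right)} = \frac{\left(P + j\right) \left(j + P\right)}{2} = \frac{\left(P + j\right) \left(P + j\right)}{2} = \frac{\left(P + j\right)^{2}}{2}$)
$U{\left(F \right)} = 1$ ($U{\left(F \right)} = 1^{2} = 1$)
$r = - \frac{42264}{49}$ ($r = - \frac{21132}{\frac{1}{2} \left(300 - 307\right)^{2}} = - \frac{21132}{\frac{1}{2} \left(-7\right)^{2}} = - \frac{21132}{\frac{1}{2} \cdot 49} = - \frac{21132}{\frac{49}{2}} = \left(-21132\right) \frac{2}{49} = - \frac{42264}{49} \approx -862.53$)
$\frac{U{\left(237 \right)}}{r} = 1 \frac{1}{- \frac{42264}{49}} = 1 \left(- \frac{49}{42264}\right) = - \frac{49}{42264}$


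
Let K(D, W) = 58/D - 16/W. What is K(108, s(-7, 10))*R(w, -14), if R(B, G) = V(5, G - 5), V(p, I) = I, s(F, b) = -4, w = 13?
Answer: -4655/54 ≈ -86.204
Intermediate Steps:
R(B, G) = -5 + G (R(B, G) = G - 5 = -5 + G)
K(D, W) = -16/W + 58/D
K(108, s(-7, 10))*R(w, -14) = (-16/(-4) + 58/108)*(-5 - 14) = (-16*(-¼) + 58*(1/108))*(-19) = (4 + 29/54)*(-19) = (245/54)*(-19) = -4655/54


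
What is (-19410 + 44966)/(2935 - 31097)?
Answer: -12778/14081 ≈ -0.90746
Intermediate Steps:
(-19410 + 44966)/(2935 - 31097) = 25556/(-28162) = 25556*(-1/28162) = -12778/14081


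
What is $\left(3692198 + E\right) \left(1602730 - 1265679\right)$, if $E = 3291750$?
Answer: $2353946657348$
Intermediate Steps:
$\left(3692198 + E\right) \left(1602730 - 1265679\right) = \left(3692198 + 3291750\right) \left(1602730 - 1265679\right) = 6983948 \cdot 337051 = 2353946657348$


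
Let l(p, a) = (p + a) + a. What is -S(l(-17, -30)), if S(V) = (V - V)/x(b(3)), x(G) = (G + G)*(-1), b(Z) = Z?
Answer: 0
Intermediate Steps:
l(p, a) = p + 2*a (l(p, a) = (a + p) + a = p + 2*a)
x(G) = -2*G (x(G) = (2*G)*(-1) = -2*G)
S(V) = 0 (S(V) = (V - V)/((-2*3)) = 0/(-6) = 0*(-⅙) = 0)
-S(l(-17, -30)) = -1*0 = 0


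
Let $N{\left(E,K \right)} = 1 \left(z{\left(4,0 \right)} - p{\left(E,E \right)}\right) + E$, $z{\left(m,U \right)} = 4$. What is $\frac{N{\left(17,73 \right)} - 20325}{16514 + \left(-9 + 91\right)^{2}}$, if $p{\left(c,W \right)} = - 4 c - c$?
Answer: $- \frac{20219}{23238} \approx -0.87008$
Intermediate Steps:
$p{\left(c,W \right)} = - 5 c$
$N{\left(E,K \right)} = 4 + 6 E$ ($N{\left(E,K \right)} = 1 \left(4 - - 5 E\right) + E = 1 \left(4 + 5 E\right) + E = \left(4 + 5 E\right) + E = 4 + 6 E$)
$\frac{N{\left(17,73 \right)} - 20325}{16514 + \left(-9 + 91\right)^{2}} = \frac{\left(4 + 6 \cdot 17\right) - 20325}{16514 + \left(-9 + 91\right)^{2}} = \frac{\left(4 + 102\right) - 20325}{16514 + 82^{2}} = \frac{106 - 20325}{16514 + 6724} = - \frac{20219}{23238}$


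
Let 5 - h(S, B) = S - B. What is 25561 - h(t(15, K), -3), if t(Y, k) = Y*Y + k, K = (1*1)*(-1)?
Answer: 25783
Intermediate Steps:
K = -1 (K = 1*(-1) = -1)
t(Y, k) = k + Y**2 (t(Y, k) = Y**2 + k = k + Y**2)
h(S, B) = 5 + B - S (h(S, B) = 5 - (S - B) = 5 + (B - S) = 5 + B - S)
25561 - h(t(15, K), -3) = 25561 - (5 - 3 - (-1 + 15**2)) = 25561 - (5 - 3 - (-1 + 225)) = 25561 - (5 - 3 - 1*224) = 25561 - (5 - 3 - 224) = 25561 - 1*(-222) = 25561 + 222 = 25783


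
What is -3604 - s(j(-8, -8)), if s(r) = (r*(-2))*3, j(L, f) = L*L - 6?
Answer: -3256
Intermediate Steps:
j(L, f) = -6 + L² (j(L, f) = L² - 6 = -6 + L²)
s(r) = -6*r (s(r) = -2*r*3 = -6*r)
-3604 - s(j(-8, -8)) = -3604 - (-6)*(-6 + (-8)²) = -3604 - (-6)*(-6 + 64) = -3604 - (-6)*58 = -3604 - 1*(-348) = -3604 + 348 = -3256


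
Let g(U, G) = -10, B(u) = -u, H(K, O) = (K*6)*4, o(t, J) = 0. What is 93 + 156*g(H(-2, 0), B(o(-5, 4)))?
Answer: -1467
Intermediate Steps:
H(K, O) = 24*K (H(K, O) = (6*K)*4 = 24*K)
93 + 156*g(H(-2, 0), B(o(-5, 4))) = 93 + 156*(-10) = 93 - 1560 = -1467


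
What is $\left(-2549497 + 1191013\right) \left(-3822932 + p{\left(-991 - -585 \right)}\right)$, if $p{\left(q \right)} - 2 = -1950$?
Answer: $5196038281920$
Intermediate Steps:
$p{\left(q \right)} = -1948$ ($p{\left(q \right)} = 2 - 1950 = -1948$)
$\left(-2549497 + 1191013\right) \left(-3822932 + p{\left(-991 - -585 \right)}\right) = \left(-2549497 + 1191013\right) \left(-3822932 - 1948\right) = \left(-1358484\right) \left(-3824880\right) = 5196038281920$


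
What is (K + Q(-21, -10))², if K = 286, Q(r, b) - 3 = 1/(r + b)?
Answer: 80245764/961 ≈ 83502.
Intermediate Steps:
Q(r, b) = 3 + 1/(b + r) (Q(r, b) = 3 + 1/(r + b) = 3 + 1/(b + r))
(K + Q(-21, -10))² = (286 + (1 + 3*(-10) + 3*(-21))/(-10 - 21))² = (286 + (1 - 30 - 63)/(-31))² = (286 - 1/31*(-92))² = (286 + 92/31)² = (8958/31)² = 80245764/961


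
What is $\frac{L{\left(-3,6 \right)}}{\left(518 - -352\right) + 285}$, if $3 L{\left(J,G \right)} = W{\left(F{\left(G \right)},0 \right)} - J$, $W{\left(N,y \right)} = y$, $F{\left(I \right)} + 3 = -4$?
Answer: $\frac{1}{1155} \approx 0.0008658$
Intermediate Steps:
$F{\left(I \right)} = -7$ ($F{\left(I \right)} = -3 - 4 = -7$)
$L{\left(J,G \right)} = - \frac{J}{3}$ ($L{\left(J,G \right)} = \frac{0 - J}{3} = \frac{\left(-1\right) J}{3} = - \frac{J}{3}$)
$\frac{L{\left(-3,6 \right)}}{\left(518 - -352\right) + 285} = \frac{\left(- \frac{1}{3}\right) \left(-3\right)}{\left(518 - -352\right) + 285} = \frac{1}{\left(518 + 352\right) + 285} \cdot 1 = \frac{1}{870 + 285} \cdot 1 = \frac{1}{1155} \cdot 1 = \frac{1}{1155}$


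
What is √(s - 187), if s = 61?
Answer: 3*I*√14 ≈ 11.225*I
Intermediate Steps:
√(s - 187) = √(61 - 187) = √(-126) = 3*I*√14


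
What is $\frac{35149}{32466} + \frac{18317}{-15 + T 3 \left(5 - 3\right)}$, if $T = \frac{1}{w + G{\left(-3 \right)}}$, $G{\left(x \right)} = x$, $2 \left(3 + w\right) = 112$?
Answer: $- \frac{2475652937}{2012892} \approx -1229.9$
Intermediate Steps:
$w = 53$ ($w = -3 + \frac{1}{2} \cdot 112 = -3 + 56 = 53$)
$T = \frac{1}{50}$ ($T = \frac{1}{53 - 3} = \frac{1}{50} \approx 0.02$)
$\frac{35149}{32466} + \frac{18317}{-15 + T 3 \left(5 - 3\right)} = \frac{35149}{32466} + \frac{18317}{-15 + \frac{3 \left(5 - 3\right)}{50}} = 35149 \cdot \frac{1}{32466} + \frac{18317}{-15 + \frac{3 \cdot 2}{50}} = \frac{35149}{32466} + \frac{18317}{-15 + \frac{1}{50} \cdot 6} = \frac{35149}{32466} + \frac{18317}{-15 + \frac{3}{25}} = \frac{35149}{32466} + \frac{18317}{- \frac{372}{25}} = \frac{35149}{32466} + 18317 \left(- \frac{25}{372}\right) = \frac{35149}{32466} - \frac{457925}{372} = - \frac{2475652937}{2012892}$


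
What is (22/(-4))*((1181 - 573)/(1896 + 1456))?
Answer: -418/419 ≈ -0.99761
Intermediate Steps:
(22/(-4))*((1181 - 573)/(1896 + 1456)) = (22*(-1/4))*(608/3352) = -3344/3352 = -11/2*76/419 = -418/419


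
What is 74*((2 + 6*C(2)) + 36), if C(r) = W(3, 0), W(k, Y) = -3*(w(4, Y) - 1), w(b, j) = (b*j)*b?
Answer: 4144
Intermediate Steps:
w(b, j) = j*b²
W(k, Y) = 3 - 48*Y (W(k, Y) = -3*(Y*4² - 1) = -3*(Y*16 - 1) = -3*(16*Y - 1) = -3*(-1 + 16*Y) = 3 - 48*Y)
C(r) = 3 (C(r) = 3 - 48*0 = 3 + 0 = 3)
74*((2 + 6*C(2)) + 36) = 74*((2 + 6*3) + 36) = 74*((2 + 18) + 36) = 74*(20 + 36) = 74*56 = 4144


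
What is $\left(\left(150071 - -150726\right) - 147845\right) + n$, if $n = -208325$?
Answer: $-55373$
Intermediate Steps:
$\left(\left(150071 - -150726\right) - 147845\right) + n = \left(\left(150071 - -150726\right) - 147845\right) - 208325 = \left(\left(150071 + 150726\right) - 147845\right) - 208325 = \left(300797 - 147845\right) - 208325 = 152952 - 208325 = -55373$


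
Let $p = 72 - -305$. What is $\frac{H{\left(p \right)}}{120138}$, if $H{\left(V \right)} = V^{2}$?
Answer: $\frac{142129}{120138} \approx 1.183$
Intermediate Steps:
$p = 377$ ($p = 72 + 305 = 377$)
$\frac{H{\left(p \right)}}{120138} = \frac{377^{2}}{120138} = 142129 \cdot \frac{1}{120138} = \frac{142129}{120138}$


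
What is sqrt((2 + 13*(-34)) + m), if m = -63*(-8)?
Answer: 8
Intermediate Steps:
m = 504
sqrt((2 + 13*(-34)) + m) = sqrt((2 + 13*(-34)) + 504) = sqrt((2 - 442) + 504) = sqrt(-440 + 504) = sqrt(64) = 8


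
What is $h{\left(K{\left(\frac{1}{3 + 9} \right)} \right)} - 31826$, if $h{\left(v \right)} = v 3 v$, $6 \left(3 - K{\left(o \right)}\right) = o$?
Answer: $- \frac{54949103}{1728} \approx -31799.0$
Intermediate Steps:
$K{\left(o \right)} = 3 - \frac{o}{6}$
$h{\left(v \right)} = 3 v^{2}$ ($h{\left(v \right)} = 3 v v = 3 v^{2}$)
$h{\left(K{\left(\frac{1}{3 + 9} \right)} \right)} - 31826 = 3 \left(3 - \frac{1}{6 \left(3 + 9\right)}\right)^{2} - 31826 = 3 \left(3 - \frac{1}{6 \cdot 12}\right)^{2} - 31826 = 3 \left(3 - \frac{1}{72}\right)^{2} - 31826 = 3 \left(\frac{215}{72}\right)^{2} - 31826 = 3 \cdot \frac{46225}{5184} - 31826 = \frac{46225}{1728} - 31826 = - \frac{54949103}{1728}$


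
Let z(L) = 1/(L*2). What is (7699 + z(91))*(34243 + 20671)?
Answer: 38473270083/91 ≈ 4.2278e+8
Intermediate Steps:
z(L) = 1/(2*L)
(7699 + z(91))*(34243 + 20671) = (7699 + (½)/91)*(34243 + 20671) = (7699 + (½)*(1/91))*54914 = (7699 + 1/182)*54914 = (1401219/182)*54914 = 38473270083/91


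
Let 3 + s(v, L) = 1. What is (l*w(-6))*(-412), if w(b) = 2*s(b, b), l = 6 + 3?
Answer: 14832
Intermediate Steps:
s(v, L) = -2 (s(v, L) = -3 + 1 = -2)
l = 9
w(b) = -4 (w(b) = 2*(-2) = -4)
(l*w(-6))*(-412) = (9*(-4))*(-412) = -36*(-412) = 14832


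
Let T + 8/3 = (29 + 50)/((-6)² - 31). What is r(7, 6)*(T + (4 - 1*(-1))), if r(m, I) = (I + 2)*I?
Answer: 4352/5 ≈ 870.40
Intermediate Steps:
T = 197/15 (T = -8/3 + (29 + 50)/((-6)² - 31) = -8/3 + 79/(36 - 31) = -8/3 + 79/5 = 197/15 ≈ 13.133)
r(m, I) = I*(2 + I) (r(m, I) = (2 + I)*I = I*(2 + I))
r(7, 6)*(T + (4 - 1*(-1))) = (6*(2 + 6))*(197/15 + (4 - 1*(-1))) = (6*8)*(197/15 + (4 + 1)) = 48*(197/15 + 5) = 48*(272/15) = 4352/5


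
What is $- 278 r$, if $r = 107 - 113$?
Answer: $1668$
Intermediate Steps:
$r = -6$
$- 278 r = \left(-278\right) \left(-6\right) = 1668$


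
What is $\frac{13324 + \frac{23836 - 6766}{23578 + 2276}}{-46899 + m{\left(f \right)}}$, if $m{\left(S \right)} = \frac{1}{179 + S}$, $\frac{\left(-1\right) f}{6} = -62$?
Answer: $- \frac{31636194511}{111350368532} \approx -0.28411$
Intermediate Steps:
$f = 372$ ($f = \left(-6\right) \left(-62\right) = 372$)
$\frac{13324 + \frac{23836 - 6766}{23578 + 2276}}{-46899 + m{\left(f \right)}} = \frac{13324 + \frac{23836 - 6766}{23578 + 2276}}{-46899 + \frac{1}{179 + 372}} = \frac{13324 + \frac{17070}{25854}}{-46899 + \frac{1}{551}} = \frac{13324 + 17070 \cdot \frac{1}{25854}}{-46899 + \frac{1}{551}} = \frac{13324 + \frac{2845}{4309}}{- \frac{25841348}{551}} = \frac{57415961}{4309} \left(- \frac{551}{25841348}\right) = - \frac{31636194511}{111350368532}$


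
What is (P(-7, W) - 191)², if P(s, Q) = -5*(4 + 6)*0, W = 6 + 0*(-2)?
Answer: 36481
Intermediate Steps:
W = 6 (W = 6 + 0 = 6)
P(s, Q) = 0 (P(s, Q) = -5*10*0 = -50*0 = 0)
(P(-7, W) - 191)² = (0 - 191)² = (-191)² = 36481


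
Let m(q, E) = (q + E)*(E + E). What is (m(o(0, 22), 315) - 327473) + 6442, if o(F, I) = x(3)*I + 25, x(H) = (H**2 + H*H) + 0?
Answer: 142649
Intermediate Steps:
x(H) = 2*H**2 (x(H) = (H**2 + H**2) + 0 = 2*H**2 + 0 = 2*H**2)
o(F, I) = 25 + 18*I (o(F, I) = (2*3**2)*I + 25 = (2*9)*I + 25 = 18*I + 25 = 25 + 18*I)
m(q, E) = 2*E*(E + q) (m(q, E) = (E + q)*(2*E) = 2*E*(E + q))
(m(o(0, 22), 315) - 327473) + 6442 = (2*315*(315 + (25 + 18*22)) - 327473) + 6442 = (2*315*(315 + (25 + 396)) - 327473) + 6442 = (2*315*(315 + 421) - 327473) + 6442 = (2*315*736 - 327473) + 6442 = (463680 - 327473) + 6442 = 136207 + 6442 = 142649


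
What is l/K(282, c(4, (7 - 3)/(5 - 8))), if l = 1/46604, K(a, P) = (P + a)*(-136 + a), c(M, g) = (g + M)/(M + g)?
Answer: 1/1925584072 ≈ 5.1932e-10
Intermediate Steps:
c(M, g) = 1 (c(M, g) = (M + g)/(M + g) = 1)
K(a, P) = (-136 + a)*(P + a)
l = 1/46604 ≈ 2.1457e-5
l/K(282, c(4, (7 - 3)/(5 - 8))) = 1/(46604*(282**2 - 136*1 - 136*282 + 1*282)) = 1/(46604*(79524 - 136 - 38352 + 282)) = (1/46604)/41318 = (1/46604)*(1/41318) = 1/1925584072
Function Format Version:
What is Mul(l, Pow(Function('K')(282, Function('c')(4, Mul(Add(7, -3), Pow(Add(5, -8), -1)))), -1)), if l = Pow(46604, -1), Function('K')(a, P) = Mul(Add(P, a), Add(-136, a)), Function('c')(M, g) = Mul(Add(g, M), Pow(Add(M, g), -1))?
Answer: Rational(1, 1925584072) ≈ 5.1932e-10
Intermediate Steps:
Function('c')(M, g) = 1 (Function('c')(M, g) = Mul(Add(M, g), Pow(Add(M, g), -1)) = 1)
Function('K')(a, P) = Mul(Add(-136, a), Add(P, a))
l = Rational(1, 46604) ≈ 2.1457e-5
Mul(l, Pow(Function('K')(282, Function('c')(4, Mul(Add(7, -3), Pow(Add(5, -8), -1)))), -1)) = Mul(Rational(1, 46604), Pow(Add(Pow(282, 2), Mul(-136, 1), Mul(-136, 282), Mul(1, 282)), -1)) = Mul(Rational(1, 46604), Pow(Add(79524, -136, -38352, 282), -1)) = Mul(Rational(1, 46604), Pow(41318, -1)) = Mul(Rational(1, 46604), Rational(1, 41318)) = Rational(1, 1925584072)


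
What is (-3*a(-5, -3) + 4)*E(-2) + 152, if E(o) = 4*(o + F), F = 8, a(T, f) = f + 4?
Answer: 176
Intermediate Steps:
a(T, f) = 4 + f
E(o) = 32 + 4*o (E(o) = 4*(o + 8) = 4*(8 + o) = 32 + 4*o)
(-3*a(-5, -3) + 4)*E(-2) + 152 = (-3*(4 - 3) + 4)*(32 + 4*(-2)) + 152 = (-3*1 + 4)*(32 - 8) + 152 = (-3 + 4)*24 + 152 = 1*24 + 152 = 24 + 152 = 176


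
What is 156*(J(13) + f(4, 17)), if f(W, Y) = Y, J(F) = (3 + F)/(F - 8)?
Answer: 15756/5 ≈ 3151.2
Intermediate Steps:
J(F) = (3 + F)/(-8 + F)
156*(J(13) + f(4, 17)) = 156*((3 + 13)/(-8 + 13) + 17) = 156*(16/5 + 17) = 156*(101/5) = 15756/5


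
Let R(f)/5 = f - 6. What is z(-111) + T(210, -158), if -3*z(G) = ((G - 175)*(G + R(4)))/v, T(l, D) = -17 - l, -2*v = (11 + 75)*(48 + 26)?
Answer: -1066168/4773 ≈ -223.37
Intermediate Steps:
v = -3182 (v = -(11 + 75)*(48 + 26)/2 = -43*74 = -½*6364 = -3182)
R(f) = -30 + 5*f (R(f) = 5*(f - 6) = 5*(-6 + f) = -30 + 5*f)
z(G) = (-175 + G)*(-10 + G)/9546 (z(G) = -(G - 175)*(G + (-30 + 5*4))/(3*(-3182)) = -(-175 + G)*(G + (-30 + 20))*(-1)/(3*3182) = -(-175 + G)*(G - 10)*(-1)/(3*3182) = -(-175 + G)*(-10 + G)*(-1)/(3*3182) = -(-1)*(-175 + G)*(-10 + G)/9546 = (-175 + G)*(-10 + G)/9546)
z(-111) + T(210, -158) = (875/4773 - 5/258*(-111) + (1/9546)*(-111)²) + (-17 - 1*210) = (875/4773 + 185/86 + (1/9546)*12321) + (-17 - 210) = (875/4773 + 185/86 + 111/86) - 227 = 17303/4773 - 227 = -1066168/4773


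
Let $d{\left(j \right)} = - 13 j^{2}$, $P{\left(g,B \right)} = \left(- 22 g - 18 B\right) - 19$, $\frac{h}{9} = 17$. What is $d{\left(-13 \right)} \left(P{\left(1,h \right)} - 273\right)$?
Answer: $6740396$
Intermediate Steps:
$h = 153$ ($h = 9 \cdot 17 = 153$)
$P{\left(g,B \right)} = -19 - 22 g - 18 B$
$d{\left(-13 \right)} \left(P{\left(1,h \right)} - 273\right) = - 13 \left(-13\right)^{2} \left(\left(-19 - 22 - 2754\right) - 273\right) = \left(-13\right) 169 \left(\left(-19 - 22 - 2754\right) - 273\right) = - 2197 \left(-2795 - 273\right) = \left(-2197\right) \left(-3068\right) = 6740396$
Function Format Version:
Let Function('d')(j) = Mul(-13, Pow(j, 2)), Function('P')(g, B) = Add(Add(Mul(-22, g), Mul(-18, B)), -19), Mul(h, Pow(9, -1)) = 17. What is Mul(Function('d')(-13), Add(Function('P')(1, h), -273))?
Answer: 6740396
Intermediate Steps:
h = 153 (h = Mul(9, 17) = 153)
Function('P')(g, B) = Add(-19, Mul(-22, g), Mul(-18, B))
Mul(Function('d')(-13), Add(Function('P')(1, h), -273)) = Mul(Mul(-13, Pow(-13, 2)), Add(Add(-19, Mul(-22, 1), Mul(-18, 153)), -273)) = Mul(Mul(-13, 169), Add(Add(-19, -22, -2754), -273)) = Mul(-2197, Add(-2795, -273)) = Mul(-2197, -3068) = 6740396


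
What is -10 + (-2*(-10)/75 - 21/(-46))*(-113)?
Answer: -63287/690 ≈ -91.720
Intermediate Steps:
-10 + (-2*(-10)/75 - 21/(-46))*(-113) = -10 + (20*(1/75) - 21*(-1/46))*(-113) = -10 + (4/15 + 21/46)*(-113) = -10 + (499/690)*(-113) = -10 - 56387/690 = -63287/690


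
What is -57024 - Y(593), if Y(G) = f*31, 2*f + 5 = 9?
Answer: -57086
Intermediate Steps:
f = 2 (f = -5/2 + (½)*9 = -5/2 + 9/2 = 2)
Y(G) = 62 (Y(G) = 2*31 = 62)
-57024 - Y(593) = -57024 - 1*62 = -57024 - 62 = -57086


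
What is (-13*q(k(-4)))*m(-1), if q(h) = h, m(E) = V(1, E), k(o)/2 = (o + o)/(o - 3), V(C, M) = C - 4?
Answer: 624/7 ≈ 89.143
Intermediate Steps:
V(C, M) = -4 + C
k(o) = 4*o/(-3 + o) (k(o) = 2*((o + o)/(o - 3)) = 2*((2*o)/(-3 + o)) = 2*(2*o/(-3 + o)) = 4*o/(-3 + o))
m(E) = -3 (m(E) = -4 + 1 = -3)
(-13*q(k(-4)))*m(-1) = -52*(-4)/(-3 - 4)*(-3) = -52*(-4)/(-7)*(-3) = -52*(-4)*(-1)/7*(-3) = -13*16/7*(-3) = -208/7*(-3) = 624/7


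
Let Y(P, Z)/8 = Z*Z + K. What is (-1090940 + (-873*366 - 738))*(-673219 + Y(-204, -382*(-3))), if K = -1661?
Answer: -13857974355116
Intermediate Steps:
Y(P, Z) = -13288 + 8*Z² (Y(P, Z) = 8*(Z*Z - 1661) = 8*(Z² - 1661) = 8*(-1661 + Z²) = -13288 + 8*Z²)
(-1090940 + (-873*366 - 738))*(-673219 + Y(-204, -382*(-3))) = (-1090940 + (-873*366 - 738))*(-673219 + (-13288 + 8*(-382*(-3))²)) = (-1090940 + (-319518 - 738))*(-673219 + (-13288 + 8*1146²)) = (-1090940 - 320256)*(-673219 + (-13288 + 8*1313316)) = -1411196*(-673219 + (-13288 + 10506528)) = -1411196*(-673219 + 10493240) = -1411196*9820021 = -13857974355116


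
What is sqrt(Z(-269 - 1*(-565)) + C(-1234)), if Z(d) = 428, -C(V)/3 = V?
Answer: sqrt(4130) ≈ 64.265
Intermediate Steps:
C(V) = -3*V
sqrt(Z(-269 - 1*(-565)) + C(-1234)) = sqrt(428 - 3*(-1234)) = sqrt(428 + 3702) = sqrt(4130)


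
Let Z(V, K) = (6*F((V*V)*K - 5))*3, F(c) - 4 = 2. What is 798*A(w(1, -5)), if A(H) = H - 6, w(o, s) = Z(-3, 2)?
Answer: 81396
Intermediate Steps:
F(c) = 6 (F(c) = 4 + 2 = 6)
Z(V, K) = 108 (Z(V, K) = (6*6)*3 = 36*3 = 108)
w(o, s) = 108
A(H) = -6 + H
798*A(w(1, -5)) = 798*(-6 + 108) = 798*102 = 81396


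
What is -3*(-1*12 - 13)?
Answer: 75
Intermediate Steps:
-3*(-1*12 - 13) = -3*(-12 - 13) = -3*(-25) = 75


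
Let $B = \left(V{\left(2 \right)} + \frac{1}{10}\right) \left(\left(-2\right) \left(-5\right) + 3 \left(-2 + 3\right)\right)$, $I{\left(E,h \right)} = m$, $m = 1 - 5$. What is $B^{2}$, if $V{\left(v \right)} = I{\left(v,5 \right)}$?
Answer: $\frac{257049}{100} \approx 2570.5$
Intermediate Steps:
$m = -4$ ($m = 1 - 5 = -4$)
$I{\left(E,h \right)} = -4$
$V{\left(v \right)} = -4$
$B = - \frac{507}{10}$ ($B = \left(-4 + \frac{1}{10}\right) \left(\left(-2\right) \left(-5\right) + 3 \left(-2 + 3\right)\right) = \left(-4 + \frac{1}{10}\right) \left(10 + 3 \cdot 1\right) = - \frac{39 \left(10 + 3\right)}{10} = \left(- \frac{39}{10}\right) 13 = - \frac{507}{10} \approx -50.7$)
$B^{2} = \left(- \frac{507}{10}\right)^{2} = \frac{257049}{100}$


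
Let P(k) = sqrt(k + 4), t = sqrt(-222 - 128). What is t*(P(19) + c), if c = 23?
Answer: 5*I*sqrt(14)*(23 + sqrt(23)) ≈ 520.01*I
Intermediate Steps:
t = 5*I*sqrt(14) (t = sqrt(-350) = 5*I*sqrt(14) ≈ 18.708*I)
P(k) = sqrt(4 + k)
t*(P(19) + c) = (5*I*sqrt(14))*(sqrt(4 + 19) + 23) = (5*I*sqrt(14))*(sqrt(23) + 23) = (5*I*sqrt(14))*(23 + sqrt(23)) = 5*I*sqrt(14)*(23 + sqrt(23))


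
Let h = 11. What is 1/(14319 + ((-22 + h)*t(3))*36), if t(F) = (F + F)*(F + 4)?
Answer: -1/2313 ≈ -0.00043234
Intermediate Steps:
t(F) = 2*F*(4 + F) (t(F) = (2*F)*(4 + F) = 2*F*(4 + F))
1/(14319 + ((-22 + h)*t(3))*36) = 1/(14319 + ((-22 + 11)*(2*3*(4 + 3)))*36) = 1/(14319 - 22*3*7*36) = 1/(14319 - 11*42*36) = 1/(14319 - 462*36) = 1/(14319 - 16632) = 1/(-2313) = -1/2313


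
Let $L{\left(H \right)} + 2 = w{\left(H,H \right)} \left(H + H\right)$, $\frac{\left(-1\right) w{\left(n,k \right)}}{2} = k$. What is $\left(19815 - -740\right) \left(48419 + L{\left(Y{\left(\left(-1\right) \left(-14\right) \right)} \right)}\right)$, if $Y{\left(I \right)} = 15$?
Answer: $976711935$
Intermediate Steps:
$w{\left(n,k \right)} = - 2 k$
$L{\left(H \right)} = -2 - 4 H^{2}$ ($L{\left(H \right)} = -2 + - 2 H \left(H + H\right) = -2 + - 2 H 2 H = -2 - 4 H^{2}$)
$\left(19815 - -740\right) \left(48419 + L{\left(Y{\left(\left(-1\right) \left(-14\right) \right)} \right)}\right) = \left(19815 - -740\right) \left(48419 - \left(2 + 4 \cdot 15^{2}\right)\right) = \left(19815 + \left(-96 + 836\right)\right) \left(48419 - 902\right) = \left(19815 + 740\right) \left(48419 - 902\right) = 20555 \left(48419 - 902\right) = 20555 \cdot 47517 = 976711935$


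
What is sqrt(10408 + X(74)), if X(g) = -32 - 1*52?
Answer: 2*sqrt(2581) ≈ 101.61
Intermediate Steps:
X(g) = -84 (X(g) = -32 - 52 = -84)
sqrt(10408 + X(74)) = sqrt(10408 - 84) = sqrt(10324) = 2*sqrt(2581)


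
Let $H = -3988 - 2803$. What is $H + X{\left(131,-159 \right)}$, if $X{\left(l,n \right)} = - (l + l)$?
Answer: $-7053$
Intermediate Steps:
$X{\left(l,n \right)} = - 2 l$
$H = -6791$
$H + X{\left(131,-159 \right)} = -6791 - 262 = -7053$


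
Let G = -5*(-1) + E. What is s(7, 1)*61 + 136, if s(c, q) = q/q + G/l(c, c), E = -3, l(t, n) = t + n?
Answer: 1440/7 ≈ 205.71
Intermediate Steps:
l(t, n) = n + t
G = 2 (G = -5*(-1) - 3 = 5 - 3 = 2)
s(c, q) = 1 + 1/c (s(c, q) = q/q + 2/(c + c) = 1 + 2/((2*c)) = 1 + 2*(1/(2*c)) = 1 + 1/c)
s(7, 1)*61 + 136 = ((1 + 7)/7)*61 + 136 = ((⅐)*8)*61 + 136 = (8/7)*61 + 136 = 488/7 + 136 = 1440/7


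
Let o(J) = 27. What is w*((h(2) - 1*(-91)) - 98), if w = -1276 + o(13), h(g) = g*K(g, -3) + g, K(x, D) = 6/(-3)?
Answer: 11241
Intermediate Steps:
K(x, D) = -2 (K(x, D) = 6*(-⅓) = -2)
h(g) = -g (h(g) = g*(-2) + g = -2*g + g = -g)
w = -1249 (w = -1276 + 27 = -1249)
w*((h(2) - 1*(-91)) - 98) = -1249*((-1*2 - 1*(-91)) - 98) = -1249*((-2 + 91) - 98) = -1249*(89 - 98) = -1249*(-9) = 11241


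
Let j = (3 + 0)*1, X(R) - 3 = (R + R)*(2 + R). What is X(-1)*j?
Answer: 3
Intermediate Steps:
X(R) = 3 + 2*R*(2 + R) (X(R) = 3 + (R + R)*(2 + R) = 3 + (2*R)*(2 + R) = 3 + 2*R*(2 + R))
j = 3 (j = 3*1 = 3)
X(-1)*j = (3 + 2*(-1)**2 + 4*(-1))*3 = (3 + 2*1 - 4)*3 = (3 + 2 - 4)*3 = 1*3 = 3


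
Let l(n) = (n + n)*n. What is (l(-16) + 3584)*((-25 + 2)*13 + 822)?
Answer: 2142208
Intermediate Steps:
l(n) = 2*n² (l(n) = (2*n)*n = 2*n²)
(l(-16) + 3584)*((-25 + 2)*13 + 822) = (2*(-16)² + 3584)*((-25 + 2)*13 + 822) = (2*256 + 3584)*(-23*13 + 822) = (512 + 3584)*(-299 + 822) = 4096*523 = 2142208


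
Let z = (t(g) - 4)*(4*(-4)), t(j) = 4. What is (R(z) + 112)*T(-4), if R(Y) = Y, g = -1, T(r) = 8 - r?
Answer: 1344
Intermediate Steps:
z = 0 (z = (4 - 4)*(4*(-4)) = 0*(-16) = 0)
(R(z) + 112)*T(-4) = (0 + 112)*(8 - 1*(-4)) = 112*(8 + 4) = 112*12 = 1344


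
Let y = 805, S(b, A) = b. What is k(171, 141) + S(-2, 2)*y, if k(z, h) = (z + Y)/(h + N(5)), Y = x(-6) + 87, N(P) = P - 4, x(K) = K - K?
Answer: -114181/71 ≈ -1608.2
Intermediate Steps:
x(K) = 0
N(P) = -4 + P
Y = 87 (Y = 0 + 87 = 87)
k(z, h) = (87 + z)/(1 + h) (k(z, h) = (z + 87)/(h + (-4 + 5)) = (87 + z)/(h + 1) = (87 + z)/(1 + h))
k(171, 141) + S(-2, 2)*y = (87 + 171)/(1 + 141) - 2*805 = 258/142 - 1610 = (1/142)*258 - 1610 = 129/71 - 1610 = -114181/71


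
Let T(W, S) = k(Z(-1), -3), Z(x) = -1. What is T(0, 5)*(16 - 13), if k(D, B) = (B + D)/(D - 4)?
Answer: 12/5 ≈ 2.4000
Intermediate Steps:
k(D, B) = (B + D)/(-4 + D)
T(W, S) = 4/5 (T(W, S) = (-3 - 1)/(-4 - 1) = -4/(-5) = -1/5*(-4) = 4/5)
T(0, 5)*(16 - 13) = 4*(16 - 13)/5 = (4/5)*3 = 12/5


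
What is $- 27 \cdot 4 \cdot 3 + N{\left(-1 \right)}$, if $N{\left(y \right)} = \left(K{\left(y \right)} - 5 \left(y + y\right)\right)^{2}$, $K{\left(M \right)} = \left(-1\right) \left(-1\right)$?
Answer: $-203$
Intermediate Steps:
$K{\left(M \right)} = 1$
$N{\left(y \right)} = \left(1 - 10 y\right)^{2}$ ($N{\left(y \right)} = \left(1 - 5 \left(y + y\right)\right)^{2} = \left(1 - 5 \cdot 2 y\right)^{2} = \left(1 - 10 y\right)^{2}$)
$- 27 \cdot 4 \cdot 3 + N{\left(-1 \right)} = - 27 \cdot 4 \cdot 3 + \left(-1 + 10 \left(-1\right)\right)^{2} = \left(-27\right) 12 + \left(-1 - 10\right)^{2} = -324 + \left(-11\right)^{2} = -324 + 121 = -203$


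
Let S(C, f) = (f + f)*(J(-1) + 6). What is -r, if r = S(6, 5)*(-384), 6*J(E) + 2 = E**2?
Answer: 22400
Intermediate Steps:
J(E) = -1/3 + E**2/6
S(C, f) = 35*f/3 (S(C, f) = (f + f)*((-1/3 + (1/6)*(-1)**2) + 6) = (2*f)*((-1/3 + (1/6)*1) + 6) = (2*f)*((-1/3 + 1/6) + 6) = (2*f)*(-1/6 + 6) = (2*f)*(35/6) = 35*f/3)
r = -22400 (r = ((35/3)*5)*(-384) = (175/3)*(-384) = -22400)
-r = -1*(-22400) = 22400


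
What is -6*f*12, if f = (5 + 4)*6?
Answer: -3888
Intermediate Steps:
f = 54 (f = 9*6 = 54)
-6*f*12 = -6*54*12 = -324*12 = -3888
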